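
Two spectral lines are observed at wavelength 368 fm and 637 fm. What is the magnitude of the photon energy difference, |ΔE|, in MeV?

1.42 MeV

Using E = hc/λ: E₁ = 5.398 × 10^-13 J, E₂ = 3.118 × 10^-13 J.
|ΔE| = |5.398 × 10^-13 − 3.118 × 10^-13| = 2.28 × 10^-13 J = 1.42 MeV.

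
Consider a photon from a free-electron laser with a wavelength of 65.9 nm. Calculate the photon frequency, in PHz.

(c = 2.99792458·10^8 m/s.)
First convert: λ = 65.9 nm = 6.59·10^-8 m.
The photon relation is f = c/λ, giving f = 4.549·10^15 Hz.
Converting to PHz: f = 4.549 PHz ≈ 4.55 PHz.

4.55 PHz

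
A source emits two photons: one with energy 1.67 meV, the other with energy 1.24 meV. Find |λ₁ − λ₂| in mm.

0.257 mm

Using λ = hc/E: λ₁ = 7.424e-4 m, λ₂ = 9.999e-4 m.
|Δλ| = |7.424e-4 − 9.999e-4| = 2.57e-4 m = 0.257 mm.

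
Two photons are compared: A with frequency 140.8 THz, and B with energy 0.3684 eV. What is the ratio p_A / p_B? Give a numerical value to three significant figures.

p_A = 3.112 × 10^-28 kg·m/s (from frequency = 140.8 THz, via p = hf/c).
p_B = 1.969 × 10^-28 kg·m/s (from energy = 0.3684 eV, via p = E/c).
Ratio = 3.112 × 10^-28 / 1.969 × 10^-28 = 1.58.

1.58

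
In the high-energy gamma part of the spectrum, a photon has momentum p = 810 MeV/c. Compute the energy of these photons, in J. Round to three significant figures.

1.30·10^-10 J

Convert to SI: p = 810 MeV/c = 4.3289·10^-19 kg·m/s.
For a photon E = pc, so E = 1.298·10^-10 J.
So E ≈ 1.30·10^-10 J.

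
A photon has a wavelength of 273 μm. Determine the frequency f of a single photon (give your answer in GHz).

1100 GHz

Use c = 2.99792458e8 m/s.
Convert to SI: λ = 273 μm = 2.73e-4 m.
Apply f = c/λ: f = 1.098e12 Hz.
Converting to GHz: f = 1098 GHz ≈ 1100 GHz.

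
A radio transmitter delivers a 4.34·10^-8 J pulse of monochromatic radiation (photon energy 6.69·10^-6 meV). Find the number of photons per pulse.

Per-photon energy: E = 1.072·10^-27 J (from energy = 6.69·10^-6 meV).
N = E_total / E_photon = 4.34·10^-8 J / 1.072·10^-27 J = 4.05·10^19.

4.05·10^19 photons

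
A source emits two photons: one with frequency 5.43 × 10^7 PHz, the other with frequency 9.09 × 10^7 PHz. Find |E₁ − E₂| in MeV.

151 MeV

Using E = hf: E₁ = 3.598 × 10^-11 J, E₂ = 6.023 × 10^-11 J.
|ΔE| = |3.598 × 10^-11 − 6.023 × 10^-11| = 2.43 × 10^-11 J = 151 MeV.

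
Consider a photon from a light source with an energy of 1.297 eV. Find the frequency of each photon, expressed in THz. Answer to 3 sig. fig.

314 THz

First convert: E = 1.297 eV = 2.0780e-19 J.
Apply f = E/h: f = 3.136e14 Hz.
Converting to THz: f = 313.6 THz ≈ 314 THz.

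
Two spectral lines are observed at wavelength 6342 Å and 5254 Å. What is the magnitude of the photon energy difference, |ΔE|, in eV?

0.405 eV

Using E = hc/λ: E₁ = 3.1322 × 10^-19 J, E₂ = 3.7808 × 10^-19 J.
|ΔE| = |3.1322 × 10^-19 − 3.7808 × 10^-19| = 6.49 × 10^-20 J = 0.405 eV.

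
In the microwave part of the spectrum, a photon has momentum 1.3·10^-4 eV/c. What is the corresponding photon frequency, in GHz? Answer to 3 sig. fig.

Take h = 6.62607015·10^-34 J·s, c = 2.99792458·10^8 m/s, 1 eV = 1.602176634·10^-19 J.
Convert to SI: p = 1.3·10^-4 eV/c = 6.9476·10^-32 kg·m/s.
Since f = pc/h for a photon, f = 3.143·10^10 Hz.
Converting to GHz: f = 31.43 GHz ≈ 31.4 GHz.

31.4 GHz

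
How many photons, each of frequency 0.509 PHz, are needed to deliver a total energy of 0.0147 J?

4.36e16 photons

Per-photon energy: E = 3.373e-19 J (from frequency = 0.509 PHz).
N = E_total / E_photon = 0.0147 J / 3.373e-19 J = 4.36e16.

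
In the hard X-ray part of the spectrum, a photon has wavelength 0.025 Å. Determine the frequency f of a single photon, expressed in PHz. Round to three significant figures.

1.20·10^5 PHz

Convert to SI: λ = 0.025 Å = 2.5·10^-12 m.
Apply f = c/λ: f = 1.199·10^20 Hz.
Converting to PHz: f = 119900 PHz ≈ 1.20·10^5 PHz.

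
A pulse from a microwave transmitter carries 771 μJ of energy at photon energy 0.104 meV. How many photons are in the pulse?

Per-photon energy: E = 1.666e-23 J (from energy = 0.104 meV).
N = E_total / E_photon = 7.71e-4 J / 1.666e-23 J = 4.63e19.

4.63e19 photons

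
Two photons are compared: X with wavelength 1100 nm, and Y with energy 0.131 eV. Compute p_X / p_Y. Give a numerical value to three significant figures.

p_X = 6.024 × 10^-28 kg·m/s (from wavelength = 1100 nm, via p = h/λ).
p_Y = 7.001 × 10^-29 kg·m/s (from energy = 0.131 eV, via p = E/c).
Ratio = 6.024 × 10^-28 / 7.001 × 10^-29 = 8.60.

8.60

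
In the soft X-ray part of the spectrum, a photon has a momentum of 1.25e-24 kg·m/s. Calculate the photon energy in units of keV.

2.34 keV

(c = 2.99792458e8 m/s, 1 eV = 1.602176634e-19 J.)
Since E = pc for a photon, E = 3.747e-16 J.
Converting to keV: E = 2.339 keV ≈ 2.34 keV.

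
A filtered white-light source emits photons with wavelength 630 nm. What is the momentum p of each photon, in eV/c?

1.97 eV/c

In SI units: λ = 630 nm = 6.30 × 10^-7 m.
For a photon p = h/λ, so p = 1.052 × 10^-27 kg·m/s.
Converting to eV/c: p = 1.968 eV/c ≈ 1.97 eV/c.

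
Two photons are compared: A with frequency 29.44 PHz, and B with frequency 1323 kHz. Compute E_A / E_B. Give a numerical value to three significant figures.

E_A = 1.951e-17 J (from frequency = 29.44 PHz, via E = hf).
E_B = 8.766e-28 J (from frequency = 1323 kHz, via E = hf).
Ratio = 1.951e-17 / 8.766e-28 = 2.23e10.

2.23e10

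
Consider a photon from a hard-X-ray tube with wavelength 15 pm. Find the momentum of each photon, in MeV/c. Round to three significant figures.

Convert to SI: λ = 15 pm = 1.5e-11 m.
The photon relation is p = h/λ, giving p = 4.417e-23 kg·m/s.
Converting to MeV/c: p = 0.08266 MeV/c ≈ 0.0827 MeV/c.

0.0827 MeV/c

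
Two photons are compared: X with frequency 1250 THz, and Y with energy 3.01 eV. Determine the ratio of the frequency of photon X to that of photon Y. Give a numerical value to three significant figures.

f_X = 1.250e15 Hz (from frequency = 1250 THz, via f given directly).
f_Y = 7.278e14 Hz (from energy = 3.01 eV, via f = E/h).
Ratio = 1.250e15 / 7.278e14 = 1.72.

1.72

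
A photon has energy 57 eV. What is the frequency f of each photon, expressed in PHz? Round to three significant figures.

Take h = 6.62607015 × 10^-34 J·s, 1 eV = 1.602176634 × 10^-19 J.
Convert to SI: E = 57 eV = 9.1324 × 10^-18 J.
Apply f = E/h: f = 1.378 × 10^16 Hz.
Converting to PHz: f = 13.78 PHz ≈ 13.8 PHz.

13.8 PHz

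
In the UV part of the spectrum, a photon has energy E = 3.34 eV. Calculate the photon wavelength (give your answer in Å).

First convert: E = 3.34 eV = 5.3513·10^-19 J.
Apply λ = hc/E: λ = 3.712·10^-7 m.
Converting to Å: λ = 3712 Å ≈ 3710 Å.

3710 Å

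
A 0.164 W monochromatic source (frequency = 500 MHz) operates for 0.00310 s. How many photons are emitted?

Total energy: E_total = P·t = 0.164 × 0.00310 = 5.084e-4 J.
Per-photon energy: E = 3.313e-25 J.
N = E_total / E_photon = 1.53e21.

1.53e21 photons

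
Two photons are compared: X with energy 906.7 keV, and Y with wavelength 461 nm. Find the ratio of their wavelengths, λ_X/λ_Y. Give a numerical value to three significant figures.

2.97 × 10^-6

λ_X = 1.367 × 10^-12 m (from energy = 906.7 keV, via λ = hc/E).
λ_Y = 4.610 × 10^-7 m (from wavelength = 461 nm, via λ given directly).
Ratio = 1.367 × 10^-12 / 4.610 × 10^-7 = 2.97 × 10^-6.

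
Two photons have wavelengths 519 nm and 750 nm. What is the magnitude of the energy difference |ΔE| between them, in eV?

0.736 eV

Using E = hc/λ: E₁ = 3.827·10^-19 J, E₂ = 2.649·10^-19 J.
|ΔE| = |3.827·10^-19 − 2.649·10^-19| = 1.18·10^-19 J = 0.736 eV.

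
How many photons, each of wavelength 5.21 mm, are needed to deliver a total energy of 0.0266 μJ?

Per-photon energy: E = 3.813·10^-23 J (from wavelength = 5.21 mm).
N = E_total / E_photon = 2.66·10^-8 J / 3.813·10^-23 J = 6.98·10^14.

6.98·10^14 photons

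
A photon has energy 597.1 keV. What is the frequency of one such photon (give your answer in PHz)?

1.44e5 PHz

First convert: E = 597.1 keV = 9.5666e-14 J.
Apply f = E/h: f = 1.444e20 Hz.
Converting to PHz: f = 144400 PHz ≈ 1.44e5 PHz.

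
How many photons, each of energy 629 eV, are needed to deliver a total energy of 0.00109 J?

Per-photon energy: E = 1.008e-16 J (from energy = 629 eV).
N = E_total / E_photon = 0.00109 J / 1.008e-16 J = 1.08e13.

1.08e13 photons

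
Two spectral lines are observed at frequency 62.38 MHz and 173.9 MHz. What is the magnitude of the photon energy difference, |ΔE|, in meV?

Using E = hf: E₁ = 4.1333 × 10^-26 J, E₂ = 1.1523 × 10^-25 J.
|ΔE| = |4.1333 × 10^-26 − 1.1523 × 10^-25| = 7.39 × 10^-26 J = 4.61 × 10^-4 meV.

4.61 × 10^-4 meV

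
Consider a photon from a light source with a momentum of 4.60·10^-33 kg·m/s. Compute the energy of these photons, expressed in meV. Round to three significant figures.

8.61·10^-3 meV

The photon relation is E = pc, giving E = 1.379·10^-24 J.
Converting to meV: E = 0.008607 meV ≈ 8.61·10^-3 meV.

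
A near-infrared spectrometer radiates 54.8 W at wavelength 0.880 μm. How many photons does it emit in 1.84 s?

Total energy: E_total = P·t = 54.8 × 1.84 = 100.8 J.
Per-photon energy: E = 2.257e-19 J.
N = E_total / E_photon = 4.47e20.

4.47e20 photons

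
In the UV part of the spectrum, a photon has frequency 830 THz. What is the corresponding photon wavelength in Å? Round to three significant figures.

3610 Å

First convert: f = 830 THz = 8.3e14 Hz.
The photon relation is λ = c/f, giving λ = 3.612e-7 m.
Converting to Å: λ = 3612 Å ≈ 3610 Å.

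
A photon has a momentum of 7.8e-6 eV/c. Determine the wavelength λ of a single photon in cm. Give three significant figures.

In SI units: p = 7.8e-6 eV/c = 4.1685e-33 kg·m/s.
Since λ = h/p for a photon, λ = 0.1590 m.
Converting to cm: λ = 15.90 cm ≈ 15.9 cm.

15.9 cm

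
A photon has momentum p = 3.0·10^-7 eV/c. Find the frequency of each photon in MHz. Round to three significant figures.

First convert: p = 3.0·10^-7 eV/c = 1.6033·10^-34 kg·m/s.
Apply f = pc/h: f = 7.254·10^7 Hz.
Converting to MHz: f = 72.54 MHz ≈ 72.5 MHz.

72.5 MHz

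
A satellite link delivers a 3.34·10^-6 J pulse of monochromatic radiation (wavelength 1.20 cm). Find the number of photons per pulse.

Per-photon energy: E = 1.655·10^-23 J (from wavelength = 1.20 cm).
N = E_total / E_photon = 3.34·10^-6 J / 1.655·10^-23 J = 2.02·10^17.

2.02·10^17 photons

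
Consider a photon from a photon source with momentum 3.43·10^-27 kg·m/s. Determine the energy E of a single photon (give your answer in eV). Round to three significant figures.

For a photon E = pc, so E = 1.028·10^-18 J.
Converting to eV: E = 6.418 eV ≈ 6.42 eV.

6.42 eV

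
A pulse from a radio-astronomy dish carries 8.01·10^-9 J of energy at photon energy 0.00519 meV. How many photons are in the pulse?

9.63·10^15 photons

Per-photon energy: E = 8.315·10^-25 J (from energy = 0.00519 meV).
N = E_total / E_photon = 8.01·10^-9 J / 8.315·10^-25 J = 9.63·10^15.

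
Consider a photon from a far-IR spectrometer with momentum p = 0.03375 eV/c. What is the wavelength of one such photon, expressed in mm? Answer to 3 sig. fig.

0.0367 mm

Convert to SI: p = 0.03375 eV/c = 1.8037·10^-29 kg·m/s.
For a photon λ = h/p, so λ = 3.674·10^-5 m.
Converting to mm: λ = 0.03674 mm ≈ 0.0367 mm.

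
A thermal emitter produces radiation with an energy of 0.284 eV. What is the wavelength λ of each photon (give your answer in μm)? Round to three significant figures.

First convert: E = 0.284 eV = 4.5502 × 10^-20 J.
Apply λ = hc/E: λ = 4.366 × 10^-6 m.
Converting to μm: λ = 4.366 μm ≈ 4.37 μm.

4.37 μm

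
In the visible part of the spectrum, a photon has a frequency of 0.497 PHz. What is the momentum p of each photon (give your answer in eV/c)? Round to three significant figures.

2.06 eV/c

(h = 6.62607015e-34 J·s, c = 2.99792458e8 m/s, 1 eV = 1.602176634e-19 J.)
Convert to SI: f = 0.497 PHz = 4.97e14 Hz.
Since p = hf/c for a photon, p = 1.098e-27 kg·m/s.
Converting to eV/c: p = 2.055 eV/c ≈ 2.06 eV/c.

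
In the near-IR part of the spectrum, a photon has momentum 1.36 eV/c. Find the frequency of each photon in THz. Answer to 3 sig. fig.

Take h = 6.62607015e-34 J·s, c = 2.99792458e8 m/s, 1 eV = 1.602176634e-19 J.
Convert to SI: p = 1.36 eV/c = 7.2682e-28 kg·m/s.
The photon relation is f = pc/h, giving f = 3.288e14 Hz.
Converting to THz: f = 328.8 THz ≈ 329 THz.

329 THz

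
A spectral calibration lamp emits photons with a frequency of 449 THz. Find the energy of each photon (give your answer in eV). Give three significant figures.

(h = 6.62607015e-34 J·s, 1 eV = 1.602176634e-19 J.)
First convert: f = 449 THz = 4.49e14 Hz.
Since E = hf for a photon, E = 2.975e-19 J.
Converting to eV: E = 1.857 eV ≈ 1.86 eV.

1.86 eV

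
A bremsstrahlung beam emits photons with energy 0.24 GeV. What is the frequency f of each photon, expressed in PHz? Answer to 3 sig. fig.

5.80·10^7 PHz

Convert to SI: E = 0.24 GeV = 3.8452·10^-11 J.
The photon relation is f = E/h, giving f = 5.803·10^22 Hz.
Converting to PHz: f = 5.803·10^7 PHz ≈ 5.80·10^7 PHz.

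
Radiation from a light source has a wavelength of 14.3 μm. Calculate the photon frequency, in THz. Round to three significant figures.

(c = 2.99792458 × 10^8 m/s.)
In SI units: λ = 14.3 μm = 1.43 × 10^-5 m.
For a photon f = c/λ, so f = 2.096 × 10^13 Hz.
Converting to THz: f = 20.96 THz ≈ 21.0 THz.

21.0 THz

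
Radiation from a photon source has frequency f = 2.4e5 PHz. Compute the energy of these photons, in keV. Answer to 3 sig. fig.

Use h = 6.62607015e-34 J·s, 1 eV = 1.602176634e-19 J.
Convert to SI: f = 2.4e5 PHz = 2.4e20 Hz.
The photon relation is E = hf, giving E = 1.590e-13 J.
Converting to keV: E = 992.6 keV ≈ 993 keV.

993 keV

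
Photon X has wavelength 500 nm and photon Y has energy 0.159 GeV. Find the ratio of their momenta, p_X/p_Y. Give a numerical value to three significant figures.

1.56 × 10^-8

p_X = 1.325 × 10^-27 kg·m/s (from wavelength = 500 nm, via p = h/λ).
p_Y = 8.497 × 10^-20 kg·m/s (from energy = 0.159 GeV, via p = E/c).
Ratio = 1.325 × 10^-27 / 8.497 × 10^-20 = 1.56 × 10^-8.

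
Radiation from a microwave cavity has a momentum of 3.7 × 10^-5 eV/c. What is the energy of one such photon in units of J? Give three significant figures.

5.93 × 10^-24 J

(c = 2.99792458 × 10^8 m/s, 1 eV = 1.602176634 × 10^-19 J.)
First convert: p = 3.7 × 10^-5 eV/c = 1.9774 × 10^-32 kg·m/s.
Since E = pc for a photon, E = 5.928 × 10^-24 J.
So E ≈ 5.93 × 10^-24 J.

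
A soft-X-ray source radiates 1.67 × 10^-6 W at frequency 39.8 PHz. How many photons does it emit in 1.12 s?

Total energy: E_total = P·t = 1.67 × 10^-6 × 1.12 = 1.870 × 10^-6 J.
Per-photon energy: E = 2.637 × 10^-17 J.
N = E_total / E_photon = 7.09 × 10^10.

7.09 × 10^10 photons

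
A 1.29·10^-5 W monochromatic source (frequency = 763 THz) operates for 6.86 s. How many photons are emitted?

Total energy: E_total = P·t = 1.29·10^-5 × 6.86 = 8.849·10^-5 J.
Per-photon energy: E = 5.056·10^-19 J.
N = E_total / E_photon = 1.75·10^14.

1.75·10^14 photons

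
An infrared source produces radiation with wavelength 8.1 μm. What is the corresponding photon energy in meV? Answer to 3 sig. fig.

153 meV

Convert to SI: λ = 8.1 μm = 8.1e-6 m.
Since E = hc/λ for a photon, E = 2.452e-20 J.
Converting to meV: E = 153.1 meV ≈ 153 meV.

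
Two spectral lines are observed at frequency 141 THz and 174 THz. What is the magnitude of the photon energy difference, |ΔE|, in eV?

0.136 eV

Using E = hf: E₁ = 9.343e-20 J, E₂ = 1.153e-19 J.
|ΔE| = |9.343e-20 − 1.153e-19| = 2.19e-20 J = 0.136 eV.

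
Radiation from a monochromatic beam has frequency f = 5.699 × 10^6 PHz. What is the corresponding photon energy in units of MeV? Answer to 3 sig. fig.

23.6 MeV

First convert: f = 5.699 × 10^6 PHz = 5.699 × 10^21 Hz.
Since E = hf for a photon, E = 3.776 × 10^-12 J.
Converting to MeV: E = 23.57 MeV ≈ 23.6 MeV.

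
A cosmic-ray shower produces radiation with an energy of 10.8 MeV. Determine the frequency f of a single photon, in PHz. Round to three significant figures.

2.61·10^6 PHz

First convert: E = 10.8 MeV = 1.7304·10^-12 J.
Since f = E/h for a photon, f = 2.611·10^21 Hz.
Converting to PHz: f = 2.611·10^6 PHz ≈ 2.61·10^6 PHz.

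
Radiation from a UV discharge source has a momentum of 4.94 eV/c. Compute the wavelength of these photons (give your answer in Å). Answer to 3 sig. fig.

2510 Å

Convert to SI: p = 4.94 eV/c = 2.6401e-27 kg·m/s.
The photon relation is λ = h/p, giving λ = 2.510e-7 m.
Converting to Å: λ = 2510 Å ≈ 2510 Å.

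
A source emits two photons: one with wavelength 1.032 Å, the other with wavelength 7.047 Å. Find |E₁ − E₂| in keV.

10.3 keV

Using E = hc/λ: E₁ = 1.9249e-15 J, E₂ = 2.8189e-16 J.
|ΔE| = |1.9249e-15 − 2.8189e-16| = 1.64e-15 J = 10.3 keV.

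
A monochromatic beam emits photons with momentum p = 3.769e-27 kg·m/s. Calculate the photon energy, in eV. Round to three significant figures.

(c = 2.99792458e8 m/s, 1 eV = 1.602176634e-19 J.)
For a photon E = pc, so E = 1.130e-18 J.
Converting to eV: E = 7.052 eV ≈ 7.05 eV.

7.05 eV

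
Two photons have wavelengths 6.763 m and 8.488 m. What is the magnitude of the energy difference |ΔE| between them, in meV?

3.73·10^-5 meV

Using E = hc/λ: E₁ = 2.9372·10^-26 J, E₂ = 2.3403·10^-26 J.
|ΔE| = |2.9372·10^-26 − 2.3403·10^-26| = 5.97·10^-27 J = 3.73·10^-5 meV.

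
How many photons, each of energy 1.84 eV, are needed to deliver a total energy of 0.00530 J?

1.80·10^16 photons

Per-photon energy: E = 2.948·10^-19 J (from energy = 1.84 eV).
N = E_total / E_photon = 0.00530 J / 2.948·10^-19 J = 1.80·10^16.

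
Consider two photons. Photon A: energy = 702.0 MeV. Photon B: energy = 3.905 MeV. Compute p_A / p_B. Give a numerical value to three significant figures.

p_A = 3.752·10^-19 kg·m/s (from energy = 702.0 MeV, via p = E/c).
p_B = 2.087·10^-21 kg·m/s (from energy = 3.905 MeV, via p = E/c).
Ratio = 3.752·10^-19 / 2.087·10^-21 = 180.

180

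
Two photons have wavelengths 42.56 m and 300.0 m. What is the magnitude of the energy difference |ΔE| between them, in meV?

Using E = hc/λ: E₁ = 4.6674 × 10^-27 J, E₂ = 6.6215 × 10^-28 J.
|ΔE| = |4.6674 × 10^-27 − 6.6215 × 10^-28| = 4.01 × 10^-27 J = 2.50 × 10^-5 meV.

2.50 × 10^-5 meV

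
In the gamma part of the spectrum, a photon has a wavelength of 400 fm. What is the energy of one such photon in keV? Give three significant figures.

3100 keV

Convert to SI: λ = 400 fm = 4.0e-13 m.
For a photon E = hc/λ, so E = 4.966e-13 J.
Converting to keV: E = 3100 keV ≈ 3100 keV.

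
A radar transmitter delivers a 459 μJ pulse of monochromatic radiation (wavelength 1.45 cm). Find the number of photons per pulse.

Per-photon energy: E = 1.370e-23 J (from wavelength = 1.45 cm).
N = E_total / E_photon = 4.59e-4 J / 1.370e-23 J = 3.35e19.

3.35e19 photons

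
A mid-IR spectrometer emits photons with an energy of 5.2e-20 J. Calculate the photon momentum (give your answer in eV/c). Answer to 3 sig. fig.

0.325 eV/c

For a photon p = E/c, so p = 1.735e-28 kg·m/s.
Converting to eV/c: p = 0.3246 eV/c ≈ 0.325 eV/c.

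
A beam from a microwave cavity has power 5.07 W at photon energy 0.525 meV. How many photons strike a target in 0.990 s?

Total energy: E_total = P·t = 5.07 × 0.990 = 5.019 J.
Per-photon energy: E = 8.411 × 10^-23 J.
N = E_total / E_photon = 5.97 × 10^22.

5.97 × 10^22 photons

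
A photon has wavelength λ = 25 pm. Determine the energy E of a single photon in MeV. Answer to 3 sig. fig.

0.0496 MeV

Take h = 6.62607015e-34 J·s, c = 2.99792458e8 m/s, 1 eV = 1.602176634e-19 J.
First convert: λ = 25 pm = 2.5e-11 m.
Since E = hc/λ for a photon, E = 7.946e-15 J.
Converting to MeV: E = 0.04959 MeV ≈ 0.0496 MeV.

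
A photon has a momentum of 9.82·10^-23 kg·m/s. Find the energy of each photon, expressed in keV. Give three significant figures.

184 keV

Take c = 2.99792458·10^8 m/s, 1 eV = 1.602176634·10^-19 J.
For a photon E = pc, so E = 2.944·10^-14 J.
Converting to keV: E = 183.7 keV ≈ 184 keV.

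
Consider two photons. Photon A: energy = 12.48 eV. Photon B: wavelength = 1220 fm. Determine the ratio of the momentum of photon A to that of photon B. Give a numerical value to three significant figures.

p_A = 6.670 × 10^-27 kg·m/s (from energy = 12.48 eV, via p = E/c).
p_B = 5.431 × 10^-22 kg·m/s (from wavelength = 1220 fm, via p = h/λ).
Ratio = 6.670 × 10^-27 / 5.431 × 10^-22 = 1.23 × 10^-5.

1.23 × 10^-5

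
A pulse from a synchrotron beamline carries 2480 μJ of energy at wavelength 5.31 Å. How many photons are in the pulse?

Per-photon energy: E = 3.741 × 10^-16 J (from wavelength = 5.31 Å).
N = E_total / E_photon = 0.00248 J / 3.741 × 10^-16 J = 6.63 × 10^12.

6.63 × 10^12 photons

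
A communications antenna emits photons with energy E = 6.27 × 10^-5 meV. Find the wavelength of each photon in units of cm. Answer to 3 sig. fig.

1980 cm

Take h = 6.62607015 × 10^-34 J·s, c = 2.99792458 × 10^8 m/s, 1 eV = 1.602176634 × 10^-19 J.
First convert: E = 6.27 × 10^-5 meV = 1.0046 × 10^-26 J.
The photon relation is λ = hc/E, giving λ = 19.77 m.
Converting to cm: λ = 1977 cm ≈ 1980 cm.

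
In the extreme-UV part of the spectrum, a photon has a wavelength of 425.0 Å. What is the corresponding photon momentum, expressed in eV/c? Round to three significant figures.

(h = 6.62607015e-34 J·s, c = 2.99792458e8 m/s, 1 eV = 1.602176634e-19 J.)
Convert to SI: λ = 425.0 Å = 4.250e-8 m.
Apply p = h/λ: p = 1.559e-26 kg·m/s.
Converting to eV/c: p = 29.17 eV/c ≈ 29.2 eV/c.

29.2 eV/c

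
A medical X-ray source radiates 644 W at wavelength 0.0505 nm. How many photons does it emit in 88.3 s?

1.45 × 10^19 photons

Total energy: E_total = P·t = 644 × 88.3 = 56870 J.
Per-photon energy: E = 3.934 × 10^-15 J.
N = E_total / E_photon = 1.45 × 10^19.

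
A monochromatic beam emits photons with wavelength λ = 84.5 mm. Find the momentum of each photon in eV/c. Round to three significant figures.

Take h = 6.62607015e-34 J·s, c = 2.99792458e8 m/s, 1 eV = 1.602176634e-19 J.
Convert to SI: λ = 84.5 mm = 0.0845 m.
The photon relation is p = h/λ, giving p = 7.842e-33 kg·m/s.
Converting to eV/c: p = 1.467e-5 eV/c ≈ 1.47e-5 eV/c.

1.47e-5 eV/c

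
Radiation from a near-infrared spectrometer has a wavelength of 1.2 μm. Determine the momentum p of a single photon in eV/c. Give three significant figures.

(h = 6.62607015·10^-34 J·s, c = 2.99792458·10^8 m/s, 1 eV = 1.602176634·10^-19 J.)
In SI units: λ = 1.2 μm = 1.2·10^-6 m.
Since p = h/λ for a photon, p = 5.522·10^-28 kg·m/s.
Converting to eV/c: p = 1.033 eV/c ≈ 1.03 eV/c.

1.03 eV/c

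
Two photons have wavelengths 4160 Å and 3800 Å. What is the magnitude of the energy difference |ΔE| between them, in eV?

Using E = hc/λ: E₁ = 4.775 × 10^-19 J, E₂ = 5.227 × 10^-19 J.
|ΔE| = |4.775 × 10^-19 − 5.227 × 10^-19| = 4.52 × 10^-20 J = 0.282 eV.

0.282 eV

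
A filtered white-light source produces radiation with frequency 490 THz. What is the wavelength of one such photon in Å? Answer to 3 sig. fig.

(c = 2.99792458 × 10^8 m/s.)
First convert: f = 490 THz = 4.9 × 10^14 Hz.
Since λ = c/f for a photon, λ = 6.118 × 10^-7 m.
Converting to Å: λ = 6118 Å ≈ 6120 Å.

6120 Å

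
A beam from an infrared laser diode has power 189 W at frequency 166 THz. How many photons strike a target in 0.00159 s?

Total energy: E_total = P·t = 189 × 0.00159 = 0.3005 J.
Per-photon energy: E = 1.100e-19 J.
N = E_total / E_photon = 2.73e18.

2.73e18 photons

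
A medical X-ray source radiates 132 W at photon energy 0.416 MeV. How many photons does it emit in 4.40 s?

Total energy: E_total = P·t = 132 × 4.40 = 580.8 J.
Per-photon energy: E = 6.665e-14 J.
N = E_total / E_photon = 8.71e15.

8.71e15 photons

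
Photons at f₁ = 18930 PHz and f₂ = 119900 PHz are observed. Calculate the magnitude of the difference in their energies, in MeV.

0.418 MeV

Using E = hf: E₁ = 1.2543e-14 J, E₂ = 7.9447e-14 J.
|ΔE| = |1.2543e-14 − 7.9447e-14| = 6.69e-14 J = 0.418 MeV.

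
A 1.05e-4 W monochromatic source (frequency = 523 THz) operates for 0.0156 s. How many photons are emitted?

Total energy: E_total = P·t = 1.05e-4 × 0.0156 = 1.638e-6 J.
Per-photon energy: E = 3.465e-19 J.
N = E_total / E_photon = 4.73e12.

4.73e12 photons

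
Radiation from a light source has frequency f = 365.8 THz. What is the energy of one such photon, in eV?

Convert to SI: f = 365.8 THz = 3.658e14 Hz.
Since E = hf for a photon, E = 2.424e-19 J.
Converting to eV: E = 1.513 eV ≈ 1.51 eV.

1.51 eV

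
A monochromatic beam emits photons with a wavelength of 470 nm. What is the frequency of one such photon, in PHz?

Convert to SI: λ = 470 nm = 4.70 × 10^-7 m.
Since f = c/λ for a photon, f = 6.379 × 10^14 Hz.
Converting to PHz: f = 0.6379 PHz ≈ 0.638 PHz.

0.638 PHz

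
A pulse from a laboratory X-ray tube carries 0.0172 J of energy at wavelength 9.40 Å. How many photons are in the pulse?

8.14e13 photons

Per-photon energy: E = 2.113e-16 J (from wavelength = 9.40 Å).
N = E_total / E_photon = 0.0172 J / 2.113e-16 J = 8.14e13.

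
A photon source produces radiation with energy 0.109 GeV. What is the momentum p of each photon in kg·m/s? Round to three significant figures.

5.83e-20 kg·m/s

Use c = 2.99792458e8 m/s, 1 eV = 1.602176634e-19 J.
In SI units: E = 0.109 GeV = 1.7464e-11 J.
Since p = E/c for a photon, p = 5.825e-20 kg·m/s.
So p ≈ 5.83e-20 kg·m/s.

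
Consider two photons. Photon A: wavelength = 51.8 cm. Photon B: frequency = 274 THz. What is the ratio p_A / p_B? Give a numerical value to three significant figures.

2.11e-6

p_A = 1.279e-33 kg·m/s (from wavelength = 51.8 cm, via p = h/λ).
p_B = 6.056e-28 kg·m/s (from frequency = 274 THz, via p = hf/c).
Ratio = 1.279e-33 / 6.056e-28 = 2.11e-6.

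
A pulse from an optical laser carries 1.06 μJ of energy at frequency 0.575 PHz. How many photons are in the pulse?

Per-photon energy: E = 3.810 × 10^-19 J (from frequency = 0.575 PHz).
N = E_total / E_photon = 1.06 × 10^-6 J / 3.810 × 10^-19 J = 2.78 × 10^12.

2.78 × 10^12 photons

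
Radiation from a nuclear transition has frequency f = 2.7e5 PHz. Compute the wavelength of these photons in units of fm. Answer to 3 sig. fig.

In SI units: f = 2.7e5 PHz = 2.7e20 Hz.
For a photon λ = c/f, so λ = 1.110e-12 m.
Converting to fm: λ = 1110 fm ≈ 1110 fm.

1110 fm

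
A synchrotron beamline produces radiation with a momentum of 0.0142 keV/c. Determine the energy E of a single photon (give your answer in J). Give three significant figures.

2.28e-18 J

Take c = 2.99792458e8 m/s, 1 eV = 1.602176634e-19 J.
In SI units: p = 0.0142 keV/c = 7.5889e-27 kg·m/s.
Apply E = pc: E = 2.275e-18 J.
So E ≈ 2.28e-18 J.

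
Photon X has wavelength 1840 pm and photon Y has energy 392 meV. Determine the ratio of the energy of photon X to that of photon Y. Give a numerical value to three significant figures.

1720

E_X = 1.080e-16 J (from wavelength = 1840 pm, via E = hc/λ).
E_Y = 6.281e-20 J (from energy = 392 meV, via E given directly).
Ratio = 1.080e-16 / 6.281e-20 = 1720.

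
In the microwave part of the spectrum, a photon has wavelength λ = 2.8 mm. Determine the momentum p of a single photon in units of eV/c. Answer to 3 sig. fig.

4.43e-4 eV/c

Convert to SI: λ = 2.8 mm = 0.0028 m.
For a photon p = h/λ, so p = 2.366e-31 kg·m/s.
Converting to eV/c: p = 4.428e-4 eV/c ≈ 4.43e-4 eV/c.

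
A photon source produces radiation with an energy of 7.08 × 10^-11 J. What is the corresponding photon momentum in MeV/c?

442 MeV/c

Apply p = E/c: p = 2.362 × 10^-19 kg·m/s.
Converting to MeV/c: p = 441.9 MeV/c ≈ 442 MeV/c.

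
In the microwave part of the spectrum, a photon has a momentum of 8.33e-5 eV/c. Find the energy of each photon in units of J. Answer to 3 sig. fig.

1.33e-23 J

(c = 2.99792458e8 m/s, 1 eV = 1.602176634e-19 J.)
First convert: p = 8.33e-5 eV/c = 4.4518e-32 kg·m/s.
For a photon E = pc, so E = 1.335e-23 J.
So E ≈ 1.33e-23 J.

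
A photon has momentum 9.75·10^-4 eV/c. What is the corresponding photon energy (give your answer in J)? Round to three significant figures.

1.56·10^-22 J

Use c = 2.99792458·10^8 m/s, 1 eV = 1.602176634·10^-19 J.
In SI units: p = 9.75·10^-4 eV/c = 5.2107·10^-31 kg·m/s.
For a photon E = pc, so E = 1.562·10^-22 J.
So E ≈ 1.56·10^-22 J.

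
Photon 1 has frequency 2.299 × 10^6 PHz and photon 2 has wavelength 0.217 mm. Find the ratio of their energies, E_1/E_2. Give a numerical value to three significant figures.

E_1 = 1.523 × 10^-12 J (from frequency = 2.299 × 10^6 PHz, via E = hf).
E_2 = 9.154 × 10^-22 J (from wavelength = 0.217 mm, via E = hc/λ).
Ratio = 1.523 × 10^-12 / 9.154 × 10^-22 = 1.66 × 10^9.

1.66 × 10^9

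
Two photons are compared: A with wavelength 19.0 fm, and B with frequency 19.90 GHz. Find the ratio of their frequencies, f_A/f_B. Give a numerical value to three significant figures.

7.93e11

f_A = 1.578e22 Hz (from wavelength = 19.0 fm, via f = c/λ).
f_B = 1.990e10 Hz (from frequency = 19.90 GHz, via f given directly).
Ratio = 1.578e22 / 1.990e10 = 7.93e11.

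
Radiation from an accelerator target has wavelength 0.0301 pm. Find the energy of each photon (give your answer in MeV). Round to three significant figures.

41.2 MeV

(h = 6.62607015e-34 J·s, c = 2.99792458e8 m/s, 1 eV = 1.602176634e-19 J.)
In SI units: λ = 0.0301 pm = 3.01e-14 m.
The photon relation is E = hc/λ, giving E = 6.599e-12 J.
Converting to MeV: E = 41.19 MeV ≈ 41.2 MeV.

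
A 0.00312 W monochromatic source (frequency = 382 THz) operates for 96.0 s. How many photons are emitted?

1.18 × 10^18 photons

Total energy: E_total = P·t = 0.00312 × 96.0 = 0.2995 J.
Per-photon energy: E = 2.531 × 10^-19 J.
N = E_total / E_photon = 1.18 × 10^18.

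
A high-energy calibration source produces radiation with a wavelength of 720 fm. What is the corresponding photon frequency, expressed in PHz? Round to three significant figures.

Take c = 2.99792458e8 m/s.
In SI units: λ = 720 fm = 7.2e-13 m.
The photon relation is f = c/λ, giving f = 4.164e20 Hz.
Converting to PHz: f = 416400 PHz ≈ 4.16e5 PHz.

4.16e5 PHz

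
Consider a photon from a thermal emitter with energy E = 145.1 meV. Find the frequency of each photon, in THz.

35.1 THz

Take h = 6.62607015e-34 J·s, 1 eV = 1.602176634e-19 J.
In SI units: E = 145.1 meV = 2.3248e-20 J.
Apply f = E/h: f = 3.509e13 Hz.
Converting to THz: f = 35.09 THz ≈ 35.1 THz.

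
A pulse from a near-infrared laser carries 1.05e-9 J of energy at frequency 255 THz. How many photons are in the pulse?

Per-photon energy: E = 1.690e-19 J (from frequency = 255 THz).
N = E_total / E_photon = 1.05e-9 J / 1.690e-19 J = 6.21e9.

6.21e9 photons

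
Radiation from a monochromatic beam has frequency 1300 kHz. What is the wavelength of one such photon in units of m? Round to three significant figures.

First convert: f = 1300 kHz = 1.3 × 10^6 Hz.
The photon relation is λ = c/f, giving λ = 230.6 m.
So λ ≈ 231 m.

231 m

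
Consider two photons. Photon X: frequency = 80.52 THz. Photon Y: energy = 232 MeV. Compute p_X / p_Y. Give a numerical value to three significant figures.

p_X = 1.780e-28 kg·m/s (from frequency = 80.52 THz, via p = hf/c).
p_Y = 1.240e-19 kg·m/s (from energy = 232 MeV, via p = E/c).
Ratio = 1.780e-28 / 1.240e-19 = 1.44e-9.

1.44e-9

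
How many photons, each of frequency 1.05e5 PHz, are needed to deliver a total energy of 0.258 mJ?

Per-photon energy: E = 6.957e-14 J (from frequency = 1.05e5 PHz).
N = E_total / E_photon = 2.58e-4 J / 6.957e-14 J = 3.71e9.

3.71e9 photons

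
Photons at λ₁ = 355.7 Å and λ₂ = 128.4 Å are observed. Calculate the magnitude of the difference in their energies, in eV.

61.7 eV

Using E = hc/λ: E₁ = 5.5846·10^-18 J, E₂ = 1.5471·10^-17 J.
|ΔE| = |5.5846·10^-18 − 1.5471·10^-17| = 9.89·10^-18 J = 61.7 eV.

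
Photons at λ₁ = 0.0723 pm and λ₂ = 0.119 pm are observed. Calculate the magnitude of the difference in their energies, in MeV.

6.73 MeV

Using E = hc/λ: E₁ = 2.748e-12 J, E₂ = 1.669e-12 J.
|ΔE| = |2.748e-12 − 1.669e-12| = 1.08e-12 J = 6.73 MeV.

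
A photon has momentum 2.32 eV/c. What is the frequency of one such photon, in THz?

In SI units: p = 2.32 eV/c = 1.2399 × 10^-27 kg·m/s.
Apply f = pc/h: f = 5.610 × 10^14 Hz.
Converting to THz: f = 561.0 THz ≈ 561 THz.

561 THz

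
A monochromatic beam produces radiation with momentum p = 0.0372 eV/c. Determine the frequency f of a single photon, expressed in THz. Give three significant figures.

(h = 6.62607015 × 10^-34 J·s, c = 2.99792458 × 10^8 m/s, 1 eV = 1.602176634 × 10^-19 J.)
Convert to SI: p = 0.0372 eV/c = 1.9881 × 10^-29 kg·m/s.
Apply f = pc/h: f = 8.995 × 10^12 Hz.
Converting to THz: f = 8.995 THz ≈ 8.99 THz.

8.99 THz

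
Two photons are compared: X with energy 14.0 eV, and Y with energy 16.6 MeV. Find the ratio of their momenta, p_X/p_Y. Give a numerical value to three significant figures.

p_X = 7.482e-27 kg·m/s (from energy = 14.0 eV, via p = E/c).
p_Y = 8.872e-21 kg·m/s (from energy = 16.6 MeV, via p = E/c).
Ratio = 7.482e-27 / 8.872e-21 = 8.43e-7.

8.43e-7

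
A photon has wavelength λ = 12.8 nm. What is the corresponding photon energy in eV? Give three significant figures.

In SI units: λ = 12.8 nm = 1.28e-8 m.
The photon relation is E = hc/λ, giving E = 1.552e-17 J.
Converting to eV: E = 96.86 eV ≈ 96.9 eV.

96.9 eV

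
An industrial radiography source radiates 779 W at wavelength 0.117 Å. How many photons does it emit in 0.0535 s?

Total energy: E_total = P·t = 779 × 0.0535 = 41.68 J.
Per-photon energy: E = 1.698 × 10^-14 J.
N = E_total / E_photon = 2.45 × 10^15.

2.45 × 10^15 photons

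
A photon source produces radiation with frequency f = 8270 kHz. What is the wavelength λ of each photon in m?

Take c = 2.99792458e8 m/s.
Convert to SI: f = 8270 kHz = 8.27e6 Hz.
Apply λ = c/f: λ = 36.25 m.
So λ ≈ 36.3 m.

36.3 m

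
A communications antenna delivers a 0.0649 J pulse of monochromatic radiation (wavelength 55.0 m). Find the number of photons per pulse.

Per-photon energy: E = 3.612 × 10^-27 J (from wavelength = 55.0 m).
N = E_total / E_photon = 0.0649 J / 3.612 × 10^-27 J = 1.80 × 10^25.

1.80 × 10^25 photons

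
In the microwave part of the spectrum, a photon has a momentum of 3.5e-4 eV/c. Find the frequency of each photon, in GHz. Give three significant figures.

84.6 GHz

Take h = 6.62607015e-34 J·s, c = 2.99792458e8 m/s, 1 eV = 1.602176634e-19 J.
In SI units: p = 3.5e-4 eV/c = 1.8705e-31 kg·m/s.
The photon relation is f = pc/h, giving f = 8.463e10 Hz.
Converting to GHz: f = 84.63 GHz ≈ 84.6 GHz.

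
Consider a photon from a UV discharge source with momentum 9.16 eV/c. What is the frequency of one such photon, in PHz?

Convert to SI: p = 9.16 eV/c = 4.8954 × 10^-27 kg·m/s.
Apply f = pc/h: f = 2.215 × 10^15 Hz.
Converting to PHz: f = 2.215 PHz ≈ 2.21 PHz.

2.21 PHz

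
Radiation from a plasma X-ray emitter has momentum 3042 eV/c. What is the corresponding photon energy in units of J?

4.87e-16 J

In SI units: p = 3042 eV/c = 1.6257e-24 kg·m/s.
The photon relation is E = pc, giving E = 4.874e-16 J.
So E ≈ 4.87e-16 J.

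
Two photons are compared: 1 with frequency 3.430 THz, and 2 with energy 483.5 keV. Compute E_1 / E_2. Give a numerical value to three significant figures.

E_1 = 2.273e-21 J (from frequency = 3.430 THz, via E = hf).
E_2 = 7.747e-14 J (from energy = 483.5 keV, via E given directly).
Ratio = 2.273e-21 / 7.747e-14 = 2.93e-8.

2.93e-8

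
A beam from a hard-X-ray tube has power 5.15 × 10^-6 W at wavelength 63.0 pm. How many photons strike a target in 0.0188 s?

Total energy: E_total = P·t = 5.15 × 10^-6 × 0.0188 = 9.682 × 10^-8 J.
Per-photon energy: E = 3.153 × 10^-15 J.
N = E_total / E_photon = 3.07 × 10^7.

3.07 × 10^7 photons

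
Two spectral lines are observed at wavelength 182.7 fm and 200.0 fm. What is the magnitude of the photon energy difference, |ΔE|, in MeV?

0.587 MeV

Using E = hc/λ: E₁ = 1.0873e-12 J, E₂ = 9.9322e-13 J.
|ΔE| = |1.0873e-12 − 9.9322e-13| = 9.40e-14 J = 0.587 MeV.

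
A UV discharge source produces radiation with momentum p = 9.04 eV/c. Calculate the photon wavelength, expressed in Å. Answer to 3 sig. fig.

Use h = 6.62607015 × 10^-34 J·s, c = 2.99792458 × 10^8 m/s, 1 eV = 1.602176634 × 10^-19 J.
Convert to SI: p = 9.04 eV/c = 4.8312 × 10^-27 kg·m/s.
For a photon λ = h/p, so λ = 1.372 × 10^-7 m.
Converting to Å: λ = 1372 Å ≈ 1370 Å.

1370 Å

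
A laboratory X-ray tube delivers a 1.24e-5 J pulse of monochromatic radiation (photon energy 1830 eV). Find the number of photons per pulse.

Per-photon energy: E = 2.932e-16 J (from energy = 1830 eV).
N = E_total / E_photon = 1.24e-5 J / 2.932e-16 J = 4.23e10.

4.23e10 photons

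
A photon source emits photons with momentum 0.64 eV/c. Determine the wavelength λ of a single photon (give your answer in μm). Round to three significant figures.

1.94 μm

Take h = 6.62607015·10^-34 J·s, c = 2.99792458·10^8 m/s, 1 eV = 1.602176634·10^-19 J.
Convert to SI: p = 0.64 eV/c = 3.4203·10^-28 kg·m/s.
The photon relation is λ = h/p, giving λ = 1.937·10^-6 m.
Converting to μm: λ = 1.937 μm ≈ 1.94 μm.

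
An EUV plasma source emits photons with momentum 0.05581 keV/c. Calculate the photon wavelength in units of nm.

22.2 nm

In SI units: p = 0.05581 keV/c = 2.9826e-26 kg·m/s.
For a photon λ = h/p, so λ = 2.222e-8 m.
Converting to nm: λ = 22.22 nm ≈ 22.2 nm.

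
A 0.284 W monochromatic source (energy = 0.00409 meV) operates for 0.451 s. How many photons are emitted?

1.95e23 photons

Total energy: E_total = P·t = 0.284 × 0.451 = 0.1281 J.
Per-photon energy: E = 6.553e-25 J.
N = E_total / E_photon = 1.95e23.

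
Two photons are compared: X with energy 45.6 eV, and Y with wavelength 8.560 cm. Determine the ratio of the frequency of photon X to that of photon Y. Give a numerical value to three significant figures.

f_X = 1.103e16 Hz (from energy = 45.6 eV, via f = E/h).
f_Y = 3.502e9 Hz (from wavelength = 8.560 cm, via f = c/λ).
Ratio = 1.103e16 / 3.502e9 = 3.15e6.

3.15e6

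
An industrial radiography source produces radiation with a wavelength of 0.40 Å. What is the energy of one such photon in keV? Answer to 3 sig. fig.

31.0 keV

Convert to SI: λ = 0.40 Å = 4.0e-11 m.
Apply E = hc/λ: E = 4.966e-15 J.
Converting to keV: E = 31.00 keV ≈ 31.0 keV.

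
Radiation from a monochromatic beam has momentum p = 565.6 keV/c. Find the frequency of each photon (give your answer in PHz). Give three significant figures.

1.37e5 PHz

(h = 6.62607015e-34 J·s, c = 2.99792458e8 m/s, 1 eV = 1.602176634e-19 J.)
First convert: p = 565.6 keV/c = 3.0227e-22 kg·m/s.
Since f = pc/h for a photon, f = 1.368e20 Hz.
Converting to PHz: f = 136800 PHz ≈ 1.37e5 PHz.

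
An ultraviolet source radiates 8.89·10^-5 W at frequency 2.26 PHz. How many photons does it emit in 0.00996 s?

5.91·10^11 photons

Total energy: E_total = P·t = 8.89·10^-5 × 0.00996 = 8.854·10^-7 J.
Per-photon energy: E = 1.497·10^-18 J.
N = E_total / E_photon = 5.91·10^11.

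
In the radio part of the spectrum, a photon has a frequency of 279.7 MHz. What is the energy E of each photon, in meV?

1.16·10^-3 meV

(h = 6.62607015·10^-34 J·s, 1 eV = 1.602176634·10^-19 J.)
First convert: f = 279.7 MHz = 2.797·10^8 Hz.
The photon relation is E = hf, giving E = 1.853·10^-25 J.
Converting to meV: E = 0.001157 meV ≈ 1.16·10^-3 meV.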